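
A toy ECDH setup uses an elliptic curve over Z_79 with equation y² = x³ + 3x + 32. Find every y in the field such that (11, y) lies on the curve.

x³ + 3x + 32 = 1396 ≡ 53 (mod 79).
53 is a non-residue mod 79; no y exists.

none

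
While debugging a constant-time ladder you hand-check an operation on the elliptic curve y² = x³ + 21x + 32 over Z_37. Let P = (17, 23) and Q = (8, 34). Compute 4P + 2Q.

(18, 10)

First 4P:
Double-and-add on 4 = (100)₂. Start with P = (17, 23) for the leading 1-bit.
double: tangent at (17, 23): λ = (3·17² + 21)/(2·23) ≡ 0/9. 9⁻¹ ≡ 33 (mod 37), so λ ≡ 0·33 ≡ 0.
  x = λ² - 17 - 17 = 0 - 34 ≡ 3; y = λ·(17 - 3) - 23 ≡ 14. → (3, 14)
double: tangent at (3, 14): λ = (3·3² + 21)/(2·14) ≡ 11/28. 28⁻¹ ≡ 4 (mod 37), so λ ≡ 11·4 ≡ 7.
  x = λ² - 3 - 3 = 49 - 6 ≡ 6; y = λ·(3 - 6) - 14 ≡ 2. → (6, 2)
4P = (6, 2).
Next 2Q:
Repeated addition: build up to 2Q.
2Q: tangent at (8, 34): λ = (3·8² + 21)/(2·34) ≡ 28/31. 31⁻¹ ≡ 6 (mod 37) since 31·6 = 186 ≡ 1, so λ ≡ 28·6 ≡ 20.
  x = λ² - 8 - 8 = 400 - 16 ≡ 14; y = λ·(8 - 14) - 34 ≡ 31. → (14, 31)
2Q = (14, 31).
Finally 4P + 2Q:
(6, 2) + (14, 31). λ = (31 - 2)/(14 - 6) ≡ 29/8 mod 37. 8⁻¹ ≡ 14 (mod 37), so λ ≡ 36.
  x = λ² - 6 - 14 = 1296 - 20 ≡ 18; y = λ·(6 - 18) - 2 ≡ 10. → (18, 10)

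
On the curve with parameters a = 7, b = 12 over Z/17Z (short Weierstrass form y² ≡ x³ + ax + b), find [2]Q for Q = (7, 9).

tangent at (7, 9): λ = (3·7² + 7)/(2·9) ≡ 1/1. 1⁻¹ ≡ 1 (mod 17), so λ ≡ 1·1 ≡ 1.
  x = λ² - 7 - 7 = 1 - 14 ≡ 4; y = λ·(7 - 4) - 9 ≡ 11. → (4, 11)

(4, 11)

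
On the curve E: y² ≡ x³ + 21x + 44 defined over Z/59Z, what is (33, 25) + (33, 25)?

(10, 29)

tangent at (33, 25): λ = (3·33² + 21)/(2·25) ≡ 43/50. 50⁻¹ ≡ 13 (mod 59), so λ ≡ 43·13 ≡ 28.
  x = λ² - 33 - 33 = 784 - 66 ≡ 10; y = λ·(33 - 10) - 25 ≡ 29. → (10, 29)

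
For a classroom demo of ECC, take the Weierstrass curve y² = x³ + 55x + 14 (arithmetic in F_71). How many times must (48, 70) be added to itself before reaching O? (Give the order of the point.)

2P: tangent at (48, 70): λ = (3·48² + 55)/(2·70) ≡ 9/69. 69⁻¹ ≡ 35 (mod 71), so λ ≡ 9·35 ≡ 31.
  x = λ² - 48 - 48 = 961 - 96 ≡ 13; y = λ·(48 - 13) - 70 ≡ 21. → (13, 21)
3P: (13, 21) + (48, 70). λ = (70 - 21)/(48 - 13) ≡ 49/35 mod 71. 35⁻¹ ≡ 69 (mod 71), so λ ≡ 44.
  x = λ² - 13 - 48 = 1936 - 61 ≡ 29; y = λ·(13 - 29) - 21 ≡ 56. → (29, 56)
4P: (29, 56) + (48, 70). λ = (70 - 56)/(48 - 29) ≡ 14/19 mod 71. 19⁻¹ ≡ 15 (mod 71) since 19·15 = 285 ≡ 1, so λ ≡ 68.
  x = λ² - 29 - 48 = 4624 - 77 ≡ 3; y = λ·(29 - 3) - 56 ≡ 8. → (3, 8)
5P: (3, 8) + (48, 70). λ = (70 - 8)/(48 - 3) ≡ 62/45 mod 71. 45⁻¹ ≡ 30 (mod 71) since 45·30 = 1350 ≡ 1, so λ ≡ 14.
  x = λ² - 3 - 48 = 196 - 51 ≡ 3; y = λ·(3 - 3) - 8 ≡ 63. → (3, 63)
6P: (3, 63) + (48, 70). λ = (70 - 63)/(48 - 3) ≡ 7/45 mod 71. 45⁻¹ ≡ 30 (mod 71), so λ ≡ 68.
  x = λ² - 3 - 48 = 4624 - 51 ≡ 29; y = λ·(3 - 29) - 63 ≡ 15. → (29, 15)
7P: (29, 15) + (48, 70). λ = (70 - 15)/(48 - 29) ≡ 55/19 mod 71. 19⁻¹ ≡ 15 (mod 71), so λ ≡ 44.
  x = λ² - 29 - 48 = 1936 - 77 ≡ 13; y = λ·(29 - 13) - 15 ≡ 50. → (13, 50)
8P: (13, 50) + (48, 70). λ = (70 - 50)/(48 - 13) ≡ 20/35 mod 71. 35⁻¹ ≡ 69 (mod 71), so λ ≡ 31.
  x = λ² - 13 - 48 = 961 - 61 ≡ 48; y = λ·(13 - 48) - 50 ≡ 1. → (48, 1)
9P: (48, 1) + (48, 70): same x and y₁ ≡ -y₂, so the sum is O.
9P = O, so the order is 9.

9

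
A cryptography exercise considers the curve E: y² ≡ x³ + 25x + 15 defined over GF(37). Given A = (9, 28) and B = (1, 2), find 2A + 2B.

O

First 2A:
Repeated addition: build up to 2A.
2A: tangent at (9, 28): λ = (3·9² + 25)/(2·28) ≡ 9/19. 19⁻¹ ≡ 2 (mod 37) since 19·2 = 38 ≡ 1, so λ ≡ 9·2 ≡ 18.
  x = λ² - 9 - 9 = 324 - 18 ≡ 10; y = λ·(9 - 10) - 28 ≡ 28. → (10, 28)
2A = (10, 28).
Next 2B:
Repeated addition: build up to 2B.
2B: tangent at (1, 2): λ = (3·1² + 25)/(2·2) ≡ 28/4. 4⁻¹ ≡ 28 (mod 37), so λ ≡ 28·28 ≡ 7.
  x = λ² - 1 - 1 = 49 - 2 ≡ 10; y = λ·(1 - 10) - 2 ≡ 9. → (10, 9)
2B = (10, 9).
Finally 2A + 2B:
(10, 28) + (10, 9): same x and y₁ ≡ -y₂, so the sum is 𝒪.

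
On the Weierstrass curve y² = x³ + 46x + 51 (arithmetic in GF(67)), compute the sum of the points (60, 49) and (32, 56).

(60, 49) + (32, 56). λ = (56 - 49)/(32 - 60) ≡ 7/39 mod 67. 39⁻¹ ≡ 55 (mod 67), so λ ≡ 50.
  x = λ² - 60 - 32 = 2500 - 92 ≡ 63; y = λ·(60 - 63) - 49 ≡ 2. → (63, 2)

(63, 2)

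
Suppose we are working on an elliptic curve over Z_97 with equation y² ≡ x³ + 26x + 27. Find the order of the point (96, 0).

2

2P: (96, 0) + (96, 0): same x and y₁ ≡ -y₂, so the sum is 𝒪.
2P = 𝒪, so the order is 2.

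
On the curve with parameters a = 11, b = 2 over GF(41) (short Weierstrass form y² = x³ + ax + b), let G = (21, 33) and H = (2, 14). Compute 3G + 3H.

(17, 10)

First 3G:
Repeated addition: build up to 3G.
2G: tangent at (21, 33): λ = (3·21² + 11)/(2·33) ≡ 22/25. 25⁻¹ ≡ 23 (mod 41), so λ ≡ 22·23 ≡ 14.
  x = λ² - 21 - 21 = 196 - 42 ≡ 31; y = λ·(21 - 31) - 33 ≡ 32. → (31, 32)
3G: (31, 32) + (21, 33). λ = (33 - 32)/(21 - 31) ≡ 1/31 mod 41. 31⁻¹ ≡ 4 (mod 41), so λ ≡ 4.
  x = λ² - 31 - 21 = 16 - 52 ≡ 5; y = λ·(31 - 5) - 32 ≡ 31. → (5, 31)
3G = (5, 31).
Next 3H:
Repeated addition: build up to 3H.
2H: tangent at (2, 14): λ = (3·2² + 11)/(2·14) ≡ 23/28. 28⁻¹ ≡ 22 (mod 41), so λ ≡ 23·22 ≡ 14.
  x = λ² - 2 - 2 = 196 - 4 ≡ 28; y = λ·(2 - 28) - 14 ≡ 32. → (28, 32)
3H: (28, 32) + (2, 14). λ = (14 - 32)/(2 - 28) ≡ 23/15 mod 41. 15⁻¹ ≡ 11 (mod 41) since 15·11 = 165 ≡ 1, so λ ≡ 7.
  x = λ² - 28 - 2 = 49 - 30 ≡ 19; y = λ·(28 - 19) - 32 ≡ 31. → (19, 31)
3H = (19, 31).
Finally 3G + 3H:
(5, 31) + (19, 31). λ = (31 - 31)/(19 - 5) ≡ 0/14 mod 41. 14⁻¹ ≡ 3 (mod 41), so λ ≡ 0.
  x = λ² - 5 - 19 = 0 - 24 ≡ 17; y = λ·(5 - 17) - 31 ≡ 10. → (17, 10)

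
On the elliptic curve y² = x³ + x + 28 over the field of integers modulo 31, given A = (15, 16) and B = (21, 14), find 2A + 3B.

(2, 10)

First 2A:
Repeated addition: build up to 2A.
2A: tangent at (15, 16): λ = (3·15² + 1)/(2·16) ≡ 25/1. 1⁻¹ ≡ 1 (mod 31), so λ ≡ 25·1 ≡ 25.
  x = λ² - 15 - 15 = 625 - 30 ≡ 6; y = λ·(15 - 6) - 16 ≡ 23. → (6, 23)
2A = (6, 23).
Next 3B:
Repeated addition: build up to 3B.
2B: tangent at (21, 14): λ = (3·21² + 1)/(2·14) ≡ 22/28. 28⁻¹ ≡ 10 (mod 31), so λ ≡ 22·10 ≡ 3.
  x = λ² - 21 - 21 = 9 - 42 ≡ 29; y = λ·(21 - 29) - 14 ≡ 24. → (29, 24)
3B: (29, 24) + (21, 14). λ = (14 - 24)/(21 - 29) ≡ 21/23 mod 31. 23⁻¹ ≡ 27 (mod 31) since 23·27 = 621 ≡ 1, so λ ≡ 9.
  x = λ² - 29 - 21 = 81 - 50 ≡ 0; y = λ·(29 - 0) - 24 ≡ 20. → (0, 20)
3B = (0, 20).
Finally 2A + 3B:
(6, 23) + (0, 20). λ = (20 - 23)/(0 - 6) ≡ 28/25 mod 31. 25⁻¹ ≡ 5 (mod 31) since 25·5 = 125 ≡ 1, so λ ≡ 16.
  x = λ² - 6 - 0 = 256 - 6 ≡ 2; y = λ·(6 - 2) - 23 ≡ 10. → (2, 10)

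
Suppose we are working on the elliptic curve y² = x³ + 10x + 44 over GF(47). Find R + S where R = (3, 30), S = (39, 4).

(3, 30) + (39, 4). λ = (4 - 30)/(39 - 3) ≡ 21/36 mod 47. 36⁻¹ ≡ 17 (mod 47) since 36·17 = 612 ≡ 1, so λ ≡ 28.
  x = λ² - 3 - 39 = 784 - 42 ≡ 37; y = λ·(3 - 37) - 30 ≡ 5. → (37, 5)

(37, 5)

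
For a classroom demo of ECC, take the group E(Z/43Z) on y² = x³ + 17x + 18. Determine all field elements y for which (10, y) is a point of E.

none

x³ + 17x + 18 = 1188 ≡ 27 (mod 43).
27 is a non-residue mod 43; no y exists.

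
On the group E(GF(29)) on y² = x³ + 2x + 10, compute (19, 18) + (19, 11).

O

The two points share x = 19 and their y-coordinates satisfy 18 + 11 ≡ 0 (mod 29), so they are inverses. Their sum is O.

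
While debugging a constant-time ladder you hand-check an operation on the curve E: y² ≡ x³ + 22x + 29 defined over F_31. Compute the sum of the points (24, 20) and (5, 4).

(24, 20) + (5, 4). λ = (4 - 20)/(5 - 24) ≡ 15/12 mod 31. 12⁻¹ ≡ 13 (mod 31) since 12·13 = 156 ≡ 1, so λ ≡ 9.
  x = λ² - 24 - 5 = 81 - 29 ≡ 21; y = λ·(24 - 21) - 20 ≡ 7. → (21, 7)

(21, 7)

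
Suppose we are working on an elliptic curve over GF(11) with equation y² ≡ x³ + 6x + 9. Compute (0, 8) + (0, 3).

The two points share x = 0 and their y-coordinates satisfy 8 + 3 ≡ 0 (mod 11), so they are inverses. Their sum is O.

O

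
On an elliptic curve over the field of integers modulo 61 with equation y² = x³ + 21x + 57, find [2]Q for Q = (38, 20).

tangent at (38, 20): λ = (3·38² + 21)/(2·20) ≡ 22/40. 40⁻¹ ≡ 29 (mod 61), so λ ≡ 22·29 ≡ 28.
  x = λ² - 38 - 38 = 784 - 76 ≡ 37; y = λ·(38 - 37) - 20 ≡ 8. → (37, 8)

(37, 8)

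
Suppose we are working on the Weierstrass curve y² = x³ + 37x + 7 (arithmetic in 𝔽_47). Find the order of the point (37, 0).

2P: (37, 0) + (37, 0): same x and y₁ ≡ -y₂, so the sum is the point at infinity.
2P = the point at infinity, so the order is 2.

2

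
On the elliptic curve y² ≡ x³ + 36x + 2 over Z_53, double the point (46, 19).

tangent at (46, 19): λ = (3·46² + 36)/(2·19) ≡ 24/38. 38⁻¹ ≡ 7 (mod 53), so λ ≡ 24·7 ≡ 9.
  x = λ² - 46 - 46 = 81 - 92 ≡ 42; y = λ·(46 - 42) - 19 ≡ 17. → (42, 17)

(42, 17)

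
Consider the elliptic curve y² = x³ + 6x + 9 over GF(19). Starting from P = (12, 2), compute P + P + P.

(3, 15)

Repeated addition: build up to 3P.
2P: tangent at (12, 2): λ = (3·12² + 6)/(2·2) ≡ 1/4. 4⁻¹ ≡ 5 (mod 19) since 4·5 = 20 ≡ 1, so λ ≡ 1·5 ≡ 5.
  x = λ² - 12 - 12 = 25 - 24 ≡ 1; y = λ·(12 - 1) - 2 ≡ 15. → (1, 15)
3P: (1, 15) + (12, 2). λ = (2 - 15)/(12 - 1) ≡ 6/11 mod 19. 11⁻¹ ≡ 7 (mod 19) since 11·7 = 77 ≡ 1, so λ ≡ 4.
  x = λ² - 1 - 12 = 16 - 13 ≡ 3; y = λ·(1 - 3) - 15 ≡ 15. → (3, 15)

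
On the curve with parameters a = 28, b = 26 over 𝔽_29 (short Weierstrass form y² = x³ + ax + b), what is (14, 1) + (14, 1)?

(6, 27)

tangent at (14, 1): λ = (3·14² + 28)/(2·1) ≡ 7/2. 2⁻¹ ≡ 15 (mod 29), so λ ≡ 7·15 ≡ 18.
  x = λ² - 14 - 14 = 324 - 28 ≡ 6; y = λ·(14 - 6) - 1 ≡ 27. → (6, 27)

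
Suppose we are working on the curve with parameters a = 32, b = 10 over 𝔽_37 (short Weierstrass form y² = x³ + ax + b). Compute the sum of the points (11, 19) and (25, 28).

(11, 19) + (25, 28). λ = (28 - 19)/(25 - 11) ≡ 9/14 mod 37. 14⁻¹ ≡ 8 (mod 37) since 14·8 = 112 ≡ 1, so λ ≡ 35.
  x = λ² - 11 - 25 = 1225 - 36 ≡ 5; y = λ·(11 - 5) - 19 ≡ 6. → (5, 6)

(5, 6)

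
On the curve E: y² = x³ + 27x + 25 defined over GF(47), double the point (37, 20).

tangent at (37, 20): λ = (3·37² + 27)/(2·20) ≡ 45/40. 40⁻¹ ≡ 20 (mod 47), so λ ≡ 45·20 ≡ 7.
  x = λ² - 37 - 37 = 49 - 74 ≡ 22; y = λ·(37 - 22) - 20 ≡ 38. → (22, 38)

(22, 38)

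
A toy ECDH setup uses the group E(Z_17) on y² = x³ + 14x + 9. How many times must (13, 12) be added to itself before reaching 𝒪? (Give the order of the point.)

2P: tangent at (13, 12): λ = (3·13² + 14)/(2·12) ≡ 11/7. 7⁻¹ ≡ 5 (mod 17), so λ ≡ 11·5 ≡ 4.
  x = λ² - 13 - 13 = 16 - 26 ≡ 7; y = λ·(13 - 7) - 12 ≡ 12. → (7, 12)
3P: (7, 12) + (13, 12). λ = (12 - 12)/(13 - 7) ≡ 0/6 mod 17. 6⁻¹ ≡ 3 (mod 17) since 6·3 = 18 ≡ 1, so λ ≡ 0.
  x = λ² - 7 - 13 = 0 - 20 ≡ 14; y = λ·(7 - 14) - 12 ≡ 5. → (14, 5)
4P: (14, 5) + (13, 12). λ = (12 - 5)/(13 - 14) ≡ 7/16 mod 17. 16⁻¹ ≡ 16 (mod 17) since 16·16 = 256 ≡ 1, so λ ≡ 10.
  x = λ² - 14 - 13 = 100 - 27 ≡ 5; y = λ·(14 - 5) - 5 ≡ 0. → (5, 0)
5P: (5, 0) + (13, 12). λ = (12 - 0)/(13 - 5) ≡ 12/8 mod 17. 8⁻¹ ≡ 15 (mod 17) since 8·15 = 120 ≡ 1, so λ ≡ 10.
  x = λ² - 5 - 13 = 100 - 18 ≡ 14; y = λ·(5 - 14) - 0 ≡ 12. → (14, 12)
6P: (14, 12) + (13, 12). λ = (12 - 12)/(13 - 14) ≡ 0/16 mod 17. 16⁻¹ ≡ 16 (mod 17), so λ ≡ 0.
  x = λ² - 14 - 13 = 0 - 27 ≡ 7; y = λ·(14 - 7) - 12 ≡ 5. → (7, 5)
7P: (7, 5) + (13, 12). λ = (12 - 5)/(13 - 7) ≡ 7/6 mod 17. 6⁻¹ ≡ 3 (mod 17), so λ ≡ 4.
  x = λ² - 7 - 13 = 16 - 20 ≡ 13; y = λ·(7 - 13) - 5 ≡ 5. → (13, 5)
8P: (13, 5) + (13, 12): same x and y₁ ≡ -y₂, so the sum is 𝒪.
8P = 𝒪, so the order is 8.

8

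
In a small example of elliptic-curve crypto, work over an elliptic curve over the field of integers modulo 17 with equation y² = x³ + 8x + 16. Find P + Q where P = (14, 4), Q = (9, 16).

(12, 15)

(14, 4) + (9, 16). λ = (16 - 4)/(9 - 14) ≡ 12/12 mod 17. 12⁻¹ ≡ 10 (mod 17), so λ ≡ 1.
  x = λ² - 14 - 9 = 1 - 23 ≡ 12; y = λ·(14 - 12) - 4 ≡ 15. → (12, 15)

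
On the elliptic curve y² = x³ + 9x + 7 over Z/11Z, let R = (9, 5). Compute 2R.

(5, 10)

tangent at (9, 5): λ = (3·9² + 9)/(2·5) ≡ 10/10. 10⁻¹ ≡ 10 (mod 11) since 10·10 = 100 ≡ 1, so λ ≡ 10·10 ≡ 1.
  x = λ² - 9 - 9 = 1 - 18 ≡ 5; y = λ·(9 - 5) - 5 ≡ 10. → (5, 10)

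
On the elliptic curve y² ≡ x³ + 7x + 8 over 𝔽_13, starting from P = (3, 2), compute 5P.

(12, 0)

Double-and-add on 5 = (101)₂. Start with P = (3, 2) for the leading 1-bit.
double: tangent at (3, 2): λ = (3·3² + 7)/(2·2) ≡ 8/4. 4⁻¹ ≡ 10 (mod 13), so λ ≡ 8·10 ≡ 2.
  x = λ² - 3 - 3 = 4 - 6 ≡ 11; y = λ·(3 - 11) - 2 ≡ 8. → (11, 8)
double: tangent at (11, 8): λ = (3·11² + 7)/(2·8) ≡ 6/3. 3⁻¹ ≡ 9 (mod 13) since 3·9 = 27 ≡ 1, so λ ≡ 6·9 ≡ 2.
  x = λ² - 11 - 11 = 4 - 22 ≡ 8; y = λ·(11 - 8) - 8 ≡ 11. → (8, 11)
add P: (8, 11) + (3, 2). λ = (2 - 11)/(3 - 8) ≡ 4/8 mod 13. 8⁻¹ ≡ 5 (mod 13), so λ ≡ 7.
  x = λ² - 8 - 3 = 49 - 11 ≡ 12; y = λ·(8 - 12) - 11 ≡ 0. → (12, 0)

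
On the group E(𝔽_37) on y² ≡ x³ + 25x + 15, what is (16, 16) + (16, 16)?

tangent at (16, 16): λ = (3·16² + 25)/(2·16) ≡ 16/32. 32⁻¹ ≡ 22 (mod 37) since 32·22 = 704 ≡ 1, so λ ≡ 16·22 ≡ 19.
  x = λ² - 16 - 16 = 361 - 32 ≡ 33; y = λ·(16 - 33) - 16 ≡ 31. → (33, 31)

(33, 31)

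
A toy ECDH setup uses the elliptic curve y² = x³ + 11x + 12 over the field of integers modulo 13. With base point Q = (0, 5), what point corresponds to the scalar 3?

(0, 8)

Repeated addition: build up to 3Q.
2Q: tangent at (0, 5): λ = (3·0² + 11)/(2·5) ≡ 11/10. 10⁻¹ ≡ 4 (mod 13), so λ ≡ 11·4 ≡ 5.
  x = λ² - 0 - 0 = 25 - 0 ≡ 12; y = λ·(0 - 12) - 5 ≡ 0. → (12, 0)
3Q: (12, 0) + (0, 5). λ = (5 - 0)/(0 - 12) ≡ 5/1 mod 13. 1⁻¹ ≡ 1 (mod 13) since 1·1 = 1 ≡ 1, so λ ≡ 5.
  x = λ² - 12 - 0 = 25 - 12 ≡ 0; y = λ·(12 - 0) - 0 ≡ 8. → (0, 8)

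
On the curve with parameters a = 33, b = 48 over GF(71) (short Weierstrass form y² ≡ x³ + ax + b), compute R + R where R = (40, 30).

tangent at (40, 30): λ = (3·40² + 33)/(2·30) ≡ 5/60. 60⁻¹ ≡ 58 (mod 71) since 60·58 = 3480 ≡ 1, so λ ≡ 5·58 ≡ 6.
  x = λ² - 40 - 40 = 36 - 80 ≡ 27; y = λ·(40 - 27) - 30 ≡ 48. → (27, 48)

(27, 48)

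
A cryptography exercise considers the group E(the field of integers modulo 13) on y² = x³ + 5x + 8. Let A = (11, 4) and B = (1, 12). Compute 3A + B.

(11, 4)

First 3A:
Repeated addition: build up to 3A.
2A: tangent at (11, 4): λ = (3·11² + 5)/(2·4) ≡ 4/8. 8⁻¹ ≡ 5 (mod 13), so λ ≡ 4·5 ≡ 7.
  x = λ² - 11 - 11 = 49 - 22 ≡ 1; y = λ·(11 - 1) - 4 ≡ 1. → (1, 1)
3A: (1, 1) + (11, 4). λ = (4 - 1)/(11 - 1) ≡ 3/10 mod 13. 10⁻¹ ≡ 4 (mod 13) since 10·4 = 40 ≡ 1, so λ ≡ 12.
  x = λ² - 1 - 11 = 144 - 12 ≡ 2; y = λ·(1 - 2) - 1 ≡ 0. → (2, 0)
3A = (2, 0).
Finally 3A + B:
(2, 0) + (1, 12). λ = (12 - 0)/(1 - 2) ≡ 12/12 mod 13. 12⁻¹ ≡ 12 (mod 13), so λ ≡ 1.
  x = λ² - 2 - 1 = 1 - 3 ≡ 11; y = λ·(2 - 11) - 0 ≡ 4. → (11, 4)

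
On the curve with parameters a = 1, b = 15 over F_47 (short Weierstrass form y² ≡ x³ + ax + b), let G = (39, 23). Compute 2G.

(41, 34)

tangent at (39, 23): λ = (3·39² + 1)/(2·23) ≡ 5/46. 46⁻¹ ≡ 46 (mod 47), so λ ≡ 5·46 ≡ 42.
  x = λ² - 39 - 39 = 1764 - 78 ≡ 41; y = λ·(39 - 41) - 23 ≡ 34. → (41, 34)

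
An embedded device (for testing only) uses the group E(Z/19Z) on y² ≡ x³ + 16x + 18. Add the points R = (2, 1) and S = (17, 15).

(2, 1) + (17, 15). λ = (15 - 1)/(17 - 2) ≡ 14/15 mod 19. 15⁻¹ ≡ 14 (mod 19), so λ ≡ 6.
  x = λ² - 2 - 17 = 36 - 19 ≡ 17; y = λ·(2 - 17) - 1 ≡ 4. → (17, 4)

(17, 4)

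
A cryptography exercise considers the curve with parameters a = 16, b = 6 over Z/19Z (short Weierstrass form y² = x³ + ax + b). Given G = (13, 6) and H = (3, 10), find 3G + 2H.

First 3G:
Repeated addition: build up to 3G.
2G: tangent at (13, 6): λ = (3·13² + 16)/(2·6) ≡ 10/12. 12⁻¹ ≡ 8 (mod 19), so λ ≡ 10·8 ≡ 4.
  x = λ² - 13 - 13 = 16 - 26 ≡ 9; y = λ·(13 - 9) - 6 ≡ 10. → (9, 10)
3G: (9, 10) + (13, 6). λ = (6 - 10)/(13 - 9) ≡ 15/4 mod 19. 4⁻¹ ≡ 5 (mod 19), so λ ≡ 18.
  x = λ² - 9 - 13 = 324 - 22 ≡ 17; y = λ·(9 - 17) - 10 ≡ 17. → (17, 17)
3G = (17, 17).
Next 2H:
Repeated addition: build up to 2H.
2H: tangent at (3, 10): λ = (3·3² + 16)/(2·10) ≡ 5/1. 1⁻¹ ≡ 1 (mod 19), so λ ≡ 5·1 ≡ 5.
  x = λ² - 3 - 3 = 25 - 6 ≡ 0; y = λ·(3 - 0) - 10 ≡ 5. → (0, 5)
2H = (0, 5).
Finally 3G + 2H:
(17, 17) + (0, 5). λ = (5 - 17)/(0 - 17) ≡ 7/2 mod 19. 2⁻¹ ≡ 10 (mod 19) since 2·10 = 20 ≡ 1, so λ ≡ 13.
  x = λ² - 17 - 0 = 169 - 17 ≡ 0; y = λ·(17 - 0) - 17 ≡ 14. → (0, 14)

(0, 14)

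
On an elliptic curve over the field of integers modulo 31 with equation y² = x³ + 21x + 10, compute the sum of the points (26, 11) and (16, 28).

(26, 11) + (16, 28). λ = (28 - 11)/(16 - 26) ≡ 17/21 mod 31. 21⁻¹ ≡ 3 (mod 31), so λ ≡ 20.
  x = λ² - 26 - 16 = 400 - 42 ≡ 17; y = λ·(26 - 17) - 11 ≡ 14. → (17, 14)

(17, 14)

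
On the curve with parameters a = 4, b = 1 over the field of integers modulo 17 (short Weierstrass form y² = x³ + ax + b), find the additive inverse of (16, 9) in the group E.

-(16, 9) = (16, -9 mod 17) = (16, 8).

(16, 8)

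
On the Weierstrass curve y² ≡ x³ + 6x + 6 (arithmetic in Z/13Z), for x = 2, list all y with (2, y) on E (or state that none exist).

0

x³ + 6x + 6 = 26 ≡ 0 (mod 13).
Only y = 0 satisfies y² ≡ 0.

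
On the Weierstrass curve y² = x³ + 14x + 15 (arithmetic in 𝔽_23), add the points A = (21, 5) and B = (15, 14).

(18, 2)

(21, 5) + (15, 14). λ = (14 - 5)/(15 - 21) ≡ 9/17 mod 23. 17⁻¹ ≡ 19 (mod 23) since 17·19 = 323 ≡ 1, so λ ≡ 10.
  x = λ² - 21 - 15 = 100 - 36 ≡ 18; y = λ·(21 - 18) - 5 ≡ 2. → (18, 2)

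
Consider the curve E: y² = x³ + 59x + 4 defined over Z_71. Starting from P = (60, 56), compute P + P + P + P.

(56, 69)

Repeated addition: build up to 4P.
2P: tangent at (60, 56): λ = (3·60² + 59)/(2·56) ≡ 67/41. 41⁻¹ ≡ 26 (mod 71), so λ ≡ 67·26 ≡ 38.
  x = λ² - 60 - 60 = 1444 - 120 ≡ 46; y = λ·(60 - 46) - 56 ≡ 50. → (46, 50)
3P: (46, 50) + (60, 56). λ = (56 - 50)/(60 - 46) ≡ 6/14 mod 71. 14⁻¹ ≡ 66 (mod 71) since 14·66 = 924 ≡ 1, so λ ≡ 41.
  x = λ² - 46 - 60 = 1681 - 106 ≡ 13; y = λ·(46 - 13) - 50 ≡ 25. → (13, 25)
4P: (13, 25) + (60, 56). λ = (56 - 25)/(60 - 13) ≡ 31/47 mod 71. 47⁻¹ ≡ 68 (mod 71) since 47·68 = 3196 ≡ 1, so λ ≡ 49.
  x = λ² - 13 - 60 = 2401 - 73 ≡ 56; y = λ·(13 - 56) - 25 ≡ 69. → (56, 69)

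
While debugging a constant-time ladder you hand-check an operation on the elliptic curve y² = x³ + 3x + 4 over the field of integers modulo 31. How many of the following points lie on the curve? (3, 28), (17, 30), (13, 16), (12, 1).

(3, 28): 28² ≡ 9, rhs ≡ 9 → on.
(17, 30): 30² ≡ 1, rhs ≡ 8 → off.
(13, 16): 16² ≡ 8, rhs ≡ 8 → on.
(12, 1): 1² ≡ 1, rhs ≡ 1 → on.

3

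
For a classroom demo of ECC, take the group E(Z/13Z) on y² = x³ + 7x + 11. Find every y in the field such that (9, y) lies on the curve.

6, 7

x³ + 7x + 11 = 803 ≡ 10 (mod 13).
Square roots of 10 mod 13: 6 and 7 (since 6² = 36 ≡ 10).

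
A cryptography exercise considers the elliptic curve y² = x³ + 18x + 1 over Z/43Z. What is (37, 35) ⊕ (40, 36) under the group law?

(37, 35) + (40, 36). λ = (36 - 35)/(40 - 37) ≡ 1/3 mod 43. 3⁻¹ ≡ 29 (mod 43) since 3·29 = 87 ≡ 1, so λ ≡ 29.
  x = λ² - 37 - 40 = 841 - 77 ≡ 33; y = λ·(37 - 33) - 35 ≡ 38. → (33, 38)

(33, 38)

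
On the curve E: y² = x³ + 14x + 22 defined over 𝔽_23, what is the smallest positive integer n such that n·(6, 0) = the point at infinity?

2P: (6, 0) + (6, 0): same x and y₁ ≡ -y₂, so the sum is the point at infinity.
2P = the point at infinity, so the order is 2.

2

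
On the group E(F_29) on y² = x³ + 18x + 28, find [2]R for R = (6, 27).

tangent at (6, 27): λ = (3·6² + 18)/(2·27) ≡ 10/25. 25⁻¹ ≡ 7 (mod 29), so λ ≡ 10·7 ≡ 12.
  x = λ² - 6 - 6 = 144 - 12 ≡ 16; y = λ·(6 - 16) - 27 ≡ 27. → (16, 27)

(16, 27)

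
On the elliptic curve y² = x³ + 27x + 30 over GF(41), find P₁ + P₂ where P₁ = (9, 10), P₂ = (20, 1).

(33, 32)

(9, 10) + (20, 1). λ = (1 - 10)/(20 - 9) ≡ 32/11 mod 41. 11⁻¹ ≡ 15 (mod 41), so λ ≡ 29.
  x = λ² - 9 - 20 = 841 - 29 ≡ 33; y = λ·(9 - 33) - 10 ≡ 32. → (33, 32)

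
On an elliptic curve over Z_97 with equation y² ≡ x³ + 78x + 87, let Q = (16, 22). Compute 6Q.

Repeated addition: build up to 6Q.
2Q: tangent at (16, 22): λ = (3·16² + 78)/(2·22) ≡ 70/44. 44⁻¹ ≡ 86 (mod 97), so λ ≡ 70·86 ≡ 6.
  x = λ² - 16 - 16 = 36 - 32 ≡ 4; y = λ·(16 - 4) - 22 ≡ 50. → (4, 50)
3Q: (4, 50) + (16, 22). λ = (22 - 50)/(16 - 4) ≡ 69/12 mod 97. 12⁻¹ ≡ 89 (mod 97) since 12·89 = 1068 ≡ 1, so λ ≡ 30.
  x = λ² - 4 - 16 = 900 - 20 ≡ 7; y = λ·(4 - 7) - 50 ≡ 54. → (7, 54)
4Q: (7, 54) + (16, 22). λ = (22 - 54)/(16 - 7) ≡ 65/9 mod 97. 9⁻¹ ≡ 54 (mod 97), so λ ≡ 18.
  x = λ² - 7 - 16 = 324 - 23 ≡ 10; y = λ·(7 - 10) - 54 ≡ 86. → (10, 86)
5Q: (10, 86) + (16, 22). λ = (22 - 86)/(16 - 10) ≡ 33/6 mod 97. 6⁻¹ ≡ 81 (mod 97) since 6·81 = 486 ≡ 1, so λ ≡ 54.
  x = λ² - 10 - 16 = 2916 - 26 ≡ 77; y = λ·(10 - 77) - 86 ≡ 79. → (77, 79)
6Q: (77, 79) + (16, 22). λ = (22 - 79)/(16 - 77) ≡ 40/36 mod 97. 36⁻¹ ≡ 62 (mod 97) since 36·62 = 2232 ≡ 1, so λ ≡ 55.
  x = λ² - 77 - 16 = 3025 - 93 ≡ 22; y = λ·(77 - 22) - 79 ≡ 36. → (22, 36)

(22, 36)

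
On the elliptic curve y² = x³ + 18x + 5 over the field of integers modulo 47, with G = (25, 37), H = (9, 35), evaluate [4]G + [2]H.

First 4G:
Repeated addition: build up to 4G.
2G: tangent at (25, 37): λ = (3·25² + 18)/(2·37) ≡ 13/27. 27⁻¹ ≡ 7 (mod 47), so λ ≡ 13·7 ≡ 44.
  x = λ² - 25 - 25 = 1936 - 50 ≡ 6; y = λ·(25 - 6) - 37 ≡ 0. → (6, 0)
3G: (6, 0) + (25, 37). λ = (37 - 0)/(25 - 6) ≡ 37/19 mod 47. 19⁻¹ ≡ 5 (mod 47) since 19·5 = 95 ≡ 1, so λ ≡ 44.
  x = λ² - 6 - 25 = 1936 - 31 ≡ 25; y = λ·(6 - 25) - 0 ≡ 10. → (25, 10)
4G: (25, 10) + (25, 37): same x and y₁ ≡ -y₂, so the sum is O.
4G = O.
Next 2H:
Repeated addition: build up to 2H.
2H: tangent at (9, 35): λ = (3·9² + 18)/(2·35) ≡ 26/23. 23⁻¹ ≡ 45 (mod 47), so λ ≡ 26·45 ≡ 42.
  x = λ² - 9 - 9 = 1764 - 18 ≡ 7; y = λ·(9 - 7) - 35 ≡ 2. → (7, 2)
2H = (7, 2).
Finally 4G + 2H:
O + (7, 2) = (7, 2) (identity).

(7, 2)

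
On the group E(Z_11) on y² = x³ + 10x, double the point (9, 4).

tangent at (9, 4): λ = (3·9² + 10)/(2·4) ≡ 0/8. 8⁻¹ ≡ 7 (mod 11), so λ ≡ 0·7 ≡ 0.
  x = λ² - 9 - 9 = 0 - 18 ≡ 4; y = λ·(9 - 4) - 4 ≡ 7. → (4, 7)

(4, 7)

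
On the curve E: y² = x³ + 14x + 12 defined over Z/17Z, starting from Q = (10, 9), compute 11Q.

(10, 8)

Double-and-add on 11 = (1011)₂. Start with Q = (10, 9) for the leading 1-bit.
double: tangent at (10, 9): λ = (3·10² + 14)/(2·9) ≡ 8/1. 1⁻¹ ≡ 1 (mod 17), so λ ≡ 8·1 ≡ 8.
  x = λ² - 10 - 10 = 64 - 20 ≡ 10; y = λ·(10 - 10) - 9 ≡ 8. → (10, 8)
double: tangent at (10, 8): λ = (3·10² + 14)/(2·8) ≡ 8/16. 16⁻¹ ≡ 16 (mod 17), so λ ≡ 8·16 ≡ 9.
  x = λ² - 10 - 10 = 81 - 20 ≡ 10; y = λ·(10 - 10) - 8 ≡ 9. → (10, 9)
add Q: tangent at (10, 9): λ = (3·10² + 14)/(2·9) ≡ 8/1. 1⁻¹ ≡ 1 (mod 17) since 1·1 = 1 ≡ 1, so λ ≡ 8·1 ≡ 8.
  x = λ² - 10 - 10 = 64 - 20 ≡ 10; y = λ·(10 - 10) - 9 ≡ 8. → (10, 8)
double: tangent at (10, 8): λ = (3·10² + 14)/(2·8) ≡ 8/16. 16⁻¹ ≡ 16 (mod 17), so λ ≡ 8·16 ≡ 9.
  x = λ² - 10 - 10 = 81 - 20 ≡ 10; y = λ·(10 - 10) - 8 ≡ 9. → (10, 9)
add Q: tangent at (10, 9): λ = (3·10² + 14)/(2·9) ≡ 8/1. 1⁻¹ ≡ 1 (mod 17), so λ ≡ 8·1 ≡ 8.
  x = λ² - 10 - 10 = 64 - 20 ≡ 10; y = λ·(10 - 10) - 9 ≡ 8. → (10, 8)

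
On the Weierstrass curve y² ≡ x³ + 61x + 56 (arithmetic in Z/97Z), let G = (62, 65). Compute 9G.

Repeated addition: build up to 9G.
2G: tangent at (62, 65): λ = (3·62² + 61)/(2·65) ≡ 50/33. 33⁻¹ ≡ 50 (mod 97) since 33·50 = 1650 ≡ 1, so λ ≡ 50·50 ≡ 75.
  x = λ² - 62 - 62 = 5625 - 124 ≡ 69; y = λ·(62 - 69) - 65 ≡ 89. → (69, 89)
3G: (69, 89) + (62, 65). λ = (65 - 89)/(62 - 69) ≡ 73/90 mod 97. 90⁻¹ ≡ 83 (mod 97), so λ ≡ 45.
  x = λ² - 69 - 62 = 2025 - 131 ≡ 51; y = λ·(69 - 51) - 89 ≡ 42. → (51, 42)
4G: (51, 42) + (62, 65). λ = (65 - 42)/(62 - 51) ≡ 23/11 mod 97. 11⁻¹ ≡ 53 (mod 97), so λ ≡ 55.
  x = λ² - 51 - 62 = 3025 - 113 ≡ 2; y = λ·(51 - 2) - 42 ≡ 34. → (2, 34)
5G: (2, 34) + (62, 65). λ = (65 - 34)/(62 - 2) ≡ 31/60 mod 97. 60⁻¹ ≡ 76 (mod 97) since 60·76 = 4560 ≡ 1, so λ ≡ 28.
  x = λ² - 2 - 62 = 784 - 64 ≡ 41; y = λ·(2 - 41) - 34 ≡ 38. → (41, 38)
6G: (41, 38) + (62, 65). λ = (65 - 38)/(62 - 41) ≡ 27/21 mod 97. 21⁻¹ ≡ 37 (mod 97), so λ ≡ 29.
  x = λ² - 41 - 62 = 841 - 103 ≡ 59; y = λ·(41 - 59) - 38 ≡ 22. → (59, 22)
7G: (59, 22) + (62, 65). λ = (65 - 22)/(62 - 59) ≡ 43/3 mod 97. 3⁻¹ ≡ 65 (mod 97), so λ ≡ 79.
  x = λ² - 59 - 62 = 6241 - 121 ≡ 9; y = λ·(59 - 9) - 22 ≡ 48. → (9, 48)
8G: (9, 48) + (62, 65). λ = (65 - 48)/(62 - 9) ≡ 17/53 mod 97. 53⁻¹ ≡ 11 (mod 97), so λ ≡ 90.
  x = λ² - 9 - 62 = 8100 - 71 ≡ 75; y = λ·(9 - 75) - 48 ≡ 26. → (75, 26)
9G: (75, 26) + (62, 65). λ = (65 - 26)/(62 - 75) ≡ 39/84 mod 97. 84⁻¹ ≡ 82 (mod 97), so λ ≡ 94.
  x = λ² - 75 - 62 = 8836 - 137 ≡ 66; y = λ·(75 - 66) - 26 ≡ 44. → (66, 44)

(66, 44)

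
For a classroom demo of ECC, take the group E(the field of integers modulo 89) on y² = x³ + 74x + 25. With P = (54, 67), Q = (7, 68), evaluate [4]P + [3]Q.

(27, 41)

First 4P:
Double-and-add on 4 = (100)₂. Start with P = (54, 67) for the leading 1-bit.
double: tangent at (54, 67): λ = (3·54² + 74)/(2·67) ≡ 11/45. 45⁻¹ ≡ 2 (mod 89), so λ ≡ 11·2 ≡ 22.
  x = λ² - 54 - 54 = 484 - 108 ≡ 20; y = λ·(54 - 20) - 67 ≡ 58. → (20, 58)
double: tangent at (20, 58): λ = (3·20² + 74)/(2·58) ≡ 28/27. 27⁻¹ ≡ 33 (mod 89), so λ ≡ 28·33 ≡ 34.
  x = λ² - 20 - 20 = 1156 - 40 ≡ 48; y = λ·(20 - 48) - 58 ≡ 58. → (48, 58)
4P = (48, 58).
Next 3Q:
Repeated addition: build up to 3Q.
2Q: tangent at (7, 68): λ = (3·7² + 74)/(2·68) ≡ 43/47. 47⁻¹ ≡ 36 (mod 89), so λ ≡ 43·36 ≡ 35.
  x = λ² - 7 - 7 = 1225 - 14 ≡ 54; y = λ·(7 - 54) - 68 ≡ 67. → (54, 67)
3Q: (54, 67) + (7, 68). λ = (68 - 67)/(7 - 54) ≡ 1/42 mod 89. 42⁻¹ ≡ 53 (mod 89) since 42·53 = 2226 ≡ 1, so λ ≡ 53.
  x = λ² - 54 - 7 = 2809 - 61 ≡ 78; y = λ·(54 - 78) - 67 ≡ 85. → (78, 85)
3Q = (78, 85).
Finally 4P + 3Q:
(48, 58) + (78, 85). λ = (85 - 58)/(78 - 48) ≡ 27/30 mod 89. 30⁻¹ ≡ 3 (mod 89) since 30·3 = 90 ≡ 1, so λ ≡ 81.
  x = λ² - 48 - 78 = 6561 - 126 ≡ 27; y = λ·(48 - 27) - 58 ≡ 41. → (27, 41)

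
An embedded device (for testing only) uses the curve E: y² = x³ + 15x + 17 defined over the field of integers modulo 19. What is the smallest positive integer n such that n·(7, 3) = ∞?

2P: tangent at (7, 3): λ = (3·7² + 15)/(2·3) ≡ 10/6. 6⁻¹ ≡ 16 (mod 19), so λ ≡ 10·16 ≡ 8.
  x = λ² - 7 - 7 = 64 - 14 ≡ 12; y = λ·(7 - 12) - 3 ≡ 14. → (12, 14)
3P: (12, 14) + (7, 3). λ = (3 - 14)/(7 - 12) ≡ 8/14 mod 19. 14⁻¹ ≡ 15 (mod 19) since 14·15 = 210 ≡ 1, so λ ≡ 6.
  x = λ² - 12 - 7 = 36 - 19 ≡ 17; y = λ·(12 - 17) - 14 ≡ 13. → (17, 13)
4P: (17, 13) + (7, 3). λ = (3 - 13)/(7 - 17) ≡ 9/9 mod 19. 9⁻¹ ≡ 17 (mod 19), so λ ≡ 1.
  x = λ² - 17 - 7 = 1 - 24 ≡ 15; y = λ·(17 - 15) - 13 ≡ 8. → (15, 8)
5P: (15, 8) + (7, 3). λ = (3 - 8)/(7 - 15) ≡ 14/11 mod 19. 11⁻¹ ≡ 7 (mod 19), so λ ≡ 3.
  x = λ² - 15 - 7 = 9 - 22 ≡ 6; y = λ·(15 - 6) - 8 ≡ 0. → (6, 0)
6P: (6, 0) + (7, 3). λ = (3 - 0)/(7 - 6) ≡ 3/1 mod 19. 1⁻¹ ≡ 1 (mod 19), so λ ≡ 3.
  x = λ² - 6 - 7 = 9 - 13 ≡ 15; y = λ·(6 - 15) - 0 ≡ 11. → (15, 11)
7P: (15, 11) + (7, 3). λ = (3 - 11)/(7 - 15) ≡ 11/11 mod 19. 11⁻¹ ≡ 7 (mod 19), so λ ≡ 1.
  x = λ² - 15 - 7 = 1 - 22 ≡ 17; y = λ·(15 - 17) - 11 ≡ 6. → (17, 6)
8P: (17, 6) + (7, 3). λ = (3 - 6)/(7 - 17) ≡ 16/9 mod 19. 9⁻¹ ≡ 17 (mod 19), so λ ≡ 6.
  x = λ² - 17 - 7 = 36 - 24 ≡ 12; y = λ·(17 - 12) - 6 ≡ 5. → (12, 5)
9P: (12, 5) + (7, 3). λ = (3 - 5)/(7 - 12) ≡ 17/14 mod 19. 14⁻¹ ≡ 15 (mod 19), so λ ≡ 8.
  x = λ² - 12 - 7 = 64 - 19 ≡ 7; y = λ·(12 - 7) - 5 ≡ 16. → (7, 16)
10P: (7, 16) + (7, 3): same x and y₁ ≡ -y₂, so the sum is ∞.
10P = ∞, so the order is 10.

10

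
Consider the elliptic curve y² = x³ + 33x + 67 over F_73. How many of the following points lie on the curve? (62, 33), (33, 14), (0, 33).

(62, 33): 33² ≡ 67, rhs ≡ 52 → off.
(33, 14): 14² ≡ 50, rhs ≡ 9 → off.
(0, 33): 33² ≡ 67, rhs ≡ 67 → on.

1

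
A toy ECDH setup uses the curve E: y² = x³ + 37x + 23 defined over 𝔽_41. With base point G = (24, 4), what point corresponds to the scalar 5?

(10, 32)

Repeated addition: build up to 5G.
2G: tangent at (24, 4): λ = (3·24² + 37)/(2·4) ≡ 2/8. 8⁻¹ ≡ 36 (mod 41), so λ ≡ 2·36 ≡ 31.
  x = λ² - 24 - 24 = 961 - 48 ≡ 11; y = λ·(24 - 11) - 4 ≡ 30. → (11, 30)
3G: (11, 30) + (24, 4). λ = (4 - 30)/(24 - 11) ≡ 15/13 mod 41. 13⁻¹ ≡ 19 (mod 41), so λ ≡ 39.
  x = λ² - 11 - 24 = 1521 - 35 ≡ 10; y = λ·(11 - 10) - 30 ≡ 9. → (10, 9)
4G: (10, 9) + (24, 4). λ = (4 - 9)/(24 - 10) ≡ 36/14 mod 41. 14⁻¹ ≡ 3 (mod 41), so λ ≡ 26.
  x = λ² - 10 - 24 = 676 - 34 ≡ 27; y = λ·(10 - 27) - 9 ≡ 0. → (27, 0)
5G: (27, 0) + (24, 4). λ = (4 - 0)/(24 - 27) ≡ 4/38 mod 41. 38⁻¹ ≡ 27 (mod 41), so λ ≡ 26.
  x = λ² - 27 - 24 = 676 - 51 ≡ 10; y = λ·(27 - 10) - 0 ≡ 32. → (10, 32)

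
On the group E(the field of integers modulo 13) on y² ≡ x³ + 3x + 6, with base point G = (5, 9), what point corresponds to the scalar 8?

(1, 7)

Double-and-add on 8 = (1000)₂. Start with G = (5, 9) for the leading 1-bit.
double: tangent at (5, 9): λ = (3·5² + 3)/(2·9) ≡ 0/5. 5⁻¹ ≡ 8 (mod 13), so λ ≡ 0·8 ≡ 0.
  x = λ² - 5 - 5 = 0 - 10 ≡ 3; y = λ·(5 - 3) - 9 ≡ 4. → (3, 4)
double: tangent at (3, 4): λ = (3·3² + 3)/(2·4) ≡ 4/8. 8⁻¹ ≡ 5 (mod 13) since 8·5 = 40 ≡ 1, so λ ≡ 4·5 ≡ 7.
  x = λ² - 3 - 3 = 49 - 6 ≡ 4; y = λ·(3 - 4) - 4 ≡ 2. → (4, 2)
double: tangent at (4, 2): λ = (3·4² + 3)/(2·2) ≡ 12/4. 4⁻¹ ≡ 10 (mod 13), so λ ≡ 12·10 ≡ 3.
  x = λ² - 4 - 4 = 9 - 8 ≡ 1; y = λ·(4 - 1) - 2 ≡ 7. → (1, 7)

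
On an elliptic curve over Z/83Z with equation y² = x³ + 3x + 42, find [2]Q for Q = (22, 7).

(15, 15)

tangent at (22, 7): λ = (3·22² + 3)/(2·7) ≡ 44/14. 14⁻¹ ≡ 6 (mod 83), so λ ≡ 44·6 ≡ 15.
  x = λ² - 22 - 22 = 225 - 44 ≡ 15; y = λ·(22 - 15) - 7 ≡ 15. → (15, 15)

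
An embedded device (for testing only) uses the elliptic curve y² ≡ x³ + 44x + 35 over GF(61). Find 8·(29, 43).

(56, 42)

Write G = (29, 43).
Double-and-add on 8 = (1000)₂. Start with G = (29, 43) for the leading 1-bit.
double: tangent at (29, 43): λ = (3·29² + 44)/(2·43) ≡ 5/25. 25⁻¹ ≡ 22 (mod 61), so λ ≡ 5·22 ≡ 49.
  x = λ² - 29 - 29 = 2401 - 58 ≡ 25; y = λ·(29 - 25) - 43 ≡ 31. → (25, 31)
double: tangent at (25, 31): λ = (3·25² + 44)/(2·31) ≡ 28/1. 1⁻¹ ≡ 1 (mod 61), so λ ≡ 28·1 ≡ 28.
  x = λ² - 25 - 25 = 784 - 50 ≡ 2; y = λ·(25 - 2) - 31 ≡ 3. → (2, 3)
double: tangent at (2, 3): λ = (3·2² + 44)/(2·3) ≡ 56/6. 6⁻¹ ≡ 51 (mod 61), so λ ≡ 56·51 ≡ 50.
  x = λ² - 2 - 2 = 2500 - 4 ≡ 56; y = λ·(2 - 56) - 3 ≡ 42. → (56, 42)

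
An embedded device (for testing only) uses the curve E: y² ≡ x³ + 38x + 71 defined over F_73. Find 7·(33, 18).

(68, 11)

Write P = (33, 18).
Repeated addition: build up to 7P.
2P: tangent at (33, 18): λ = (3·33² + 38)/(2·18) ≡ 20/36. 36⁻¹ ≡ 71 (mod 73) since 36·71 = 2556 ≡ 1, so λ ≡ 20·71 ≡ 33.
  x = λ² - 33 - 33 = 1089 - 66 ≡ 1; y = λ·(33 - 1) - 18 ≡ 16. → (1, 16)
3P: (1, 16) + (33, 18). λ = (18 - 16)/(33 - 1) ≡ 2/32 mod 73. 32⁻¹ ≡ 16 (mod 73) since 32·16 = 512 ≡ 1, so λ ≡ 32.
  x = λ² - 1 - 33 = 1024 - 34 ≡ 41; y = λ·(1 - 41) - 16 ≡ 18. → (41, 18)
4P: (41, 18) + (33, 18). λ = (18 - 18)/(33 - 41) ≡ 0/65 mod 73. 65⁻¹ ≡ 9 (mod 73), so λ ≡ 0.
  x = λ² - 41 - 33 = 0 - 74 ≡ 72; y = λ·(41 - 72) - 18 ≡ 55. → (72, 55)
5P: (72, 55) + (33, 18). λ = (18 - 55)/(33 - 72) ≡ 36/34 mod 73. 34⁻¹ ≡ 58 (mod 73) since 34·58 = 1972 ≡ 1, so λ ≡ 44.
  x = λ² - 72 - 33 = 1936 - 105 ≡ 6; y = λ·(72 - 6) - 55 ≡ 2. → (6, 2)
6P: (6, 2) + (33, 18). λ = (18 - 2)/(33 - 6) ≡ 16/27 mod 73. 27⁻¹ ≡ 46 (mod 73), so λ ≡ 6.
  x = λ² - 6 - 33 = 36 - 39 ≡ 70; y = λ·(6 - 70) - 2 ≡ 52. → (70, 52)
7P: (70, 52) + (33, 18). λ = (18 - 52)/(33 - 70) ≡ 39/36 mod 73. 36⁻¹ ≡ 71 (mod 73), so λ ≡ 68.
  x = λ² - 70 - 33 = 4624 - 103 ≡ 68; y = λ·(70 - 68) - 52 ≡ 11. → (68, 11)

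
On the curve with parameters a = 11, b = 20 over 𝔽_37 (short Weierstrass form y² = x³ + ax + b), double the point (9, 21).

(20, 27)

tangent at (9, 21): λ = (3·9² + 11)/(2·21) ≡ 32/5. 5⁻¹ ≡ 15 (mod 37), so λ ≡ 32·15 ≡ 36.
  x = λ² - 9 - 9 = 1296 - 18 ≡ 20; y = λ·(9 - 20) - 21 ≡ 27. → (20, 27)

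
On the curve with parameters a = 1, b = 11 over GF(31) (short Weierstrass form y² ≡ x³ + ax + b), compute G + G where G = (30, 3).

tangent at (30, 3): λ = (3·30² + 1)/(2·3) ≡ 4/6. 6⁻¹ ≡ 26 (mod 31), so λ ≡ 4·26 ≡ 11.
  x = λ² - 30 - 30 = 121 - 60 ≡ 30; y = λ·(30 - 30) - 3 ≡ 28. → (30, 28)

(30, 28)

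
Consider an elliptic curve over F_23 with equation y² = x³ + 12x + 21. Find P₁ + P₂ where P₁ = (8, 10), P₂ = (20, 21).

(8, 10) + (20, 21). λ = (21 - 10)/(20 - 8) ≡ 11/12 mod 23. 12⁻¹ ≡ 2 (mod 23), so λ ≡ 22.
  x = λ² - 8 - 20 = 484 - 28 ≡ 19; y = λ·(8 - 19) - 10 ≡ 1. → (19, 1)

(19, 1)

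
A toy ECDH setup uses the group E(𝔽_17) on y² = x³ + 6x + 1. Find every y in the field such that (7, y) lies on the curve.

none

x³ + 6x + 1 = 386 ≡ 12 (mod 17).
12 is a non-residue mod 17; no y exists.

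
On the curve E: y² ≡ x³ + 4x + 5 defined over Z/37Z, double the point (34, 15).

tangent at (34, 15): λ = (3·34² + 4)/(2·15) ≡ 31/30. 30⁻¹ ≡ 21 (mod 37), so λ ≡ 31·21 ≡ 22.
  x = λ² - 34 - 34 = 484 - 68 ≡ 9; y = λ·(34 - 9) - 15 ≡ 17. → (9, 17)

(9, 17)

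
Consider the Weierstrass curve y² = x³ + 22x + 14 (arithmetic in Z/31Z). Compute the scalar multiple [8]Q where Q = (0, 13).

(5, 1)

Repeated addition: build up to 8Q.
2Q: tangent at (0, 13): λ = (3·0² + 22)/(2·13) ≡ 22/26. 26⁻¹ ≡ 6 (mod 31) since 26·6 = 156 ≡ 1, so λ ≡ 22·6 ≡ 8.
  x = λ² - 0 - 0 = 64 - 0 ≡ 2; y = λ·(0 - 2) - 13 ≡ 2. → (2, 2)
3Q: (2, 2) + (0, 13). λ = (13 - 2)/(0 - 2) ≡ 11/29 mod 31. 29⁻¹ ≡ 15 (mod 31) since 29·15 = 435 ≡ 1, so λ ≡ 10.
  x = λ² - 2 - 0 = 100 - 2 ≡ 5; y = λ·(2 - 5) - 2 ≡ 30. → (5, 30)
4Q: (5, 30) + (0, 13). λ = (13 - 30)/(0 - 5) ≡ 14/26 mod 31. 26⁻¹ ≡ 6 (mod 31) since 26·6 = 156 ≡ 1, so λ ≡ 22.
  x = λ² - 5 - 0 = 484 - 5 ≡ 14; y = λ·(5 - 14) - 30 ≡ 20. → (14, 20)
5Q: (14, 20) + (0, 13). λ = (13 - 20)/(0 - 14) ≡ 24/17 mod 31. 17⁻¹ ≡ 11 (mod 31), so λ ≡ 16.
  x = λ² - 14 - 0 = 256 - 14 ≡ 25; y = λ·(14 - 25) - 20 ≡ 21. → (25, 21)
6Q: (25, 21) + (0, 13). λ = (13 - 21)/(0 - 25) ≡ 23/6 mod 31. 6⁻¹ ≡ 26 (mod 31), so λ ≡ 9.
  x = λ² - 25 - 0 = 81 - 25 ≡ 25; y = λ·(25 - 25) - 21 ≡ 10. → (25, 10)
7Q: (25, 10) + (0, 13). λ = (13 - 10)/(0 - 25) ≡ 3/6 mod 31. 6⁻¹ ≡ 26 (mod 31), so λ ≡ 16.
  x = λ² - 25 - 0 = 256 - 25 ≡ 14; y = λ·(25 - 14) - 10 ≡ 11. → (14, 11)
8Q: (14, 11) + (0, 13). λ = (13 - 11)/(0 - 14) ≡ 2/17 mod 31. 17⁻¹ ≡ 11 (mod 31) since 17·11 = 187 ≡ 1, so λ ≡ 22.
  x = λ² - 14 - 0 = 484 - 14 ≡ 5; y = λ·(14 - 5) - 11 ≡ 1. → (5, 1)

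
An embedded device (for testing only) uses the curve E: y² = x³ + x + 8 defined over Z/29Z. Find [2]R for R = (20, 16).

(5, 15)

tangent at (20, 16): λ = (3·20² + 1)/(2·16) ≡ 12/3. 3⁻¹ ≡ 10 (mod 29), so λ ≡ 12·10 ≡ 4.
  x = λ² - 20 - 20 = 16 - 40 ≡ 5; y = λ·(20 - 5) - 16 ≡ 15. → (5, 15)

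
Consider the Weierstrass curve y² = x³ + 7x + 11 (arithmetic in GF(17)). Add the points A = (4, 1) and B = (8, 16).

(4, 1) + (8, 16). λ = (16 - 1)/(8 - 4) ≡ 15/4 mod 17. 4⁻¹ ≡ 13 (mod 17), so λ ≡ 8.
  x = λ² - 4 - 8 = 64 - 12 ≡ 1; y = λ·(4 - 1) - 1 ≡ 6. → (1, 6)

(1, 6)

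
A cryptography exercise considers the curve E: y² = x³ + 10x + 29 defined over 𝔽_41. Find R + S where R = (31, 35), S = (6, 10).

(31, 35) + (6, 10). λ = (10 - 35)/(6 - 31) ≡ 16/16 mod 41. 16⁻¹ ≡ 18 (mod 41) since 16·18 = 288 ≡ 1, so λ ≡ 1.
  x = λ² - 31 - 6 = 1 - 37 ≡ 5; y = λ·(31 - 5) - 35 ≡ 32. → (5, 32)

(5, 32)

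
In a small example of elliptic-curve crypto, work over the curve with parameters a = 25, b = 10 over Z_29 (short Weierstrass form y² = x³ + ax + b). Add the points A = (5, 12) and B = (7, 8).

(5, 12) + (7, 8). λ = (8 - 12)/(7 - 5) ≡ 25/2 mod 29. 2⁻¹ ≡ 15 (mod 29), so λ ≡ 27.
  x = λ² - 5 - 7 = 729 - 12 ≡ 21; y = λ·(5 - 21) - 12 ≡ 20. → (21, 20)

(21, 20)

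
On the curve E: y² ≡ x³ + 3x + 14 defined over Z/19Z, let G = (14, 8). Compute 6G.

Double-and-add on 6 = (110)₂. Start with G = (14, 8) for the leading 1-bit.
double: tangent at (14, 8): λ = (3·14² + 3)/(2·8) ≡ 2/16. 16⁻¹ ≡ 6 (mod 19), so λ ≡ 2·6 ≡ 12.
  x = λ² - 14 - 14 = 144 - 28 ≡ 2; y = λ·(14 - 2) - 8 ≡ 3. → (2, 3)
add G: (2, 3) + (14, 8). λ = (8 - 3)/(14 - 2) ≡ 5/12 mod 19. 12⁻¹ ≡ 8 (mod 19) since 12·8 = 96 ≡ 1, so λ ≡ 2.
  x = λ² - 2 - 14 = 4 - 16 ≡ 7; y = λ·(2 - 7) - 3 ≡ 6. → (7, 6)
double: tangent at (7, 6): λ = (3·7² + 3)/(2·6) ≡ 17/12. 12⁻¹ ≡ 8 (mod 19) since 12·8 = 96 ≡ 1, so λ ≡ 17·8 ≡ 3.
  x = λ² - 7 - 7 = 9 - 14 ≡ 14; y = λ·(7 - 14) - 6 ≡ 11. → (14, 11)

(14, 11)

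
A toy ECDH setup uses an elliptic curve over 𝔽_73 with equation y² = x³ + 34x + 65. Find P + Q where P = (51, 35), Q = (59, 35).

(51, 35) + (59, 35). λ = (35 - 35)/(59 - 51) ≡ 0/8 mod 73. 8⁻¹ ≡ 64 (mod 73), so λ ≡ 0.
  x = λ² - 51 - 59 = 0 - 110 ≡ 36; y = λ·(51 - 36) - 35 ≡ 38. → (36, 38)

(36, 38)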